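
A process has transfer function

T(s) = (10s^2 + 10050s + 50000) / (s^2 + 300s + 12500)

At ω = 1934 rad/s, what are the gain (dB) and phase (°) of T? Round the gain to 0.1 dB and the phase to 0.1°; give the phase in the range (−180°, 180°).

Substitute s = j1934:
Numerator: 10(j1934)^2 + 10050(j1934) + 50000 = -37353560 + j19436700
Denominator: (j1934)^2 + 300(j1934) + 12500 = -3727856 + j580200
|N| = √(37353560² + 19436700²) ≈ 4.2108e+07, ∠N ≈ 152.51°
|D| = √(3727856² + 580200²) ≈ 3.7727e+06, ∠D ≈ 171.15°
|T| = 4.2108e+07 / 3.7727e+06 ≈ 11.161
Gain = 20 log₁₀(11.161) ≈ 20.95 dB
∠T = 152.51° − 171.15° = -18.64°

21.0 dB, -18.6°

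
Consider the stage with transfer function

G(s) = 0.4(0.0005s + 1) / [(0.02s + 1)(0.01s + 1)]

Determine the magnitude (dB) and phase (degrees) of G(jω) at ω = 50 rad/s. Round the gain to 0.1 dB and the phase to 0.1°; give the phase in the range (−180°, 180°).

At ω = 50 rad/s:
zero (1 + j50·0.0005) = 1 + j0.025 → |·| ≈ 1.0003, ∠ ≈ 1.43°
pole (1 + j50·0.02) = 1 + j1 → |·| ≈ 1.4142, ∠ ≈ 45.00°
pole (1 + j50·0.01) = 1 + j0.5 → |·| ≈ 1.118, ∠ ≈ 26.57°
|G| = 0.4 · 1.0003 / (1.4142 · 1.118) ≈ 0.25307
Gain = 20 log₁₀(0.25307) ≈ -11.94 dB
∠G = (1.43°) − (45.00° + 26.57°) = -70.14°

-11.9 dB, -70.1°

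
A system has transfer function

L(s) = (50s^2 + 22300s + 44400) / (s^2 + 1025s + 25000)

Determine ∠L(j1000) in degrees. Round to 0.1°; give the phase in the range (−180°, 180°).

22.4°

Substitute s = j1000:
Numerator: 50(j1000)^2 + 22300(j1000) + 44400 = -49955600 + j22300000
Denominator: (j1000)^2 + 1025(j1000) + 25000 = -975000 + j1025000
|N| = √(49955600² + 22300000²) ≈ 5.4707e+07, ∠N ≈ 155.94°
|D| = √(975000² + 1025000²) ≈ 1.4147e+06, ∠D ≈ 133.57°
∠L = 155.94° − 133.57° = 22.37°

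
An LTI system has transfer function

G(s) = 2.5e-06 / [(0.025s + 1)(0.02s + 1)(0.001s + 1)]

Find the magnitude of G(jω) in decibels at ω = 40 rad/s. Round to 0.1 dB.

-117.2 dB

At ω = 40 rad/s:
pole (1 + j40·0.025) = 1 + j1 → |·| ≈ 1.4142, ∠ ≈ 45.00°
pole (1 + j40·0.02) = 1 + j0.8 → |·| ≈ 1.2806, ∠ ≈ 38.66°
pole (1 + j40·0.001) = 1 + j0.04 → |·| ≈ 1.0008, ∠ ≈ 2.29°
|G| = 2.5e-06 · 1 / (1.4142 · 1.2806 · 1.0008) ≈ 1.3793e-06
Gain = 20 log₁₀(1.3793e-06) ≈ -117.21 dB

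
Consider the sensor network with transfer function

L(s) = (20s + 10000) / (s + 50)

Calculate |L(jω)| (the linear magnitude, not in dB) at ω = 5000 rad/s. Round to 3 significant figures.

20.1

Substitute s = j5000:
Numerator: 20(j5000) + 10000 = 10000 + j100000
Denominator: (j5000) + 50 = 50 + j5000
|N| = √(10000² + 100000²) ≈ 1.005e+05, ∠N ≈ 84.29°
|D| = √(50² + 5000²) ≈ 5000.2, ∠D ≈ 89.43°
|L| = 1.005e+05 / 5000.2 ≈ 20.099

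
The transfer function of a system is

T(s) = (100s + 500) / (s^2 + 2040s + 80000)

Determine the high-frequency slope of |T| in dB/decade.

-20 dB/decade

Each pole contributes −20 dB/decade at high frequency; each zero contributes +20 dB/decade.
Net: 1 zero(s) − 2 pole(s) → -20 dB/decade.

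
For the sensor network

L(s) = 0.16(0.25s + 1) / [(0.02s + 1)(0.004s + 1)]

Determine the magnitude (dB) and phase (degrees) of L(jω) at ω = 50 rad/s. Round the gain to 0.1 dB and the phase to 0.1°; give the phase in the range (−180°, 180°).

2.9 dB, 29.1°

At ω = 50 rad/s:
zero (1 + j50·0.25) = 1 + j12.5 → |·| ≈ 12.54, ∠ ≈ 85.43°
pole (1 + j50·0.02) = 1 + j1 → |·| ≈ 1.4142, ∠ ≈ 45.00°
pole (1 + j50·0.004) = 1 + j0.2 → |·| ≈ 1.0198, ∠ ≈ 11.31°
|L| = 0.16 · 12.54 / (1.4142 · 1.0198) ≈ 1.3912
Gain = 20 log₁₀(1.3912) ≈ 2.87 dB
∠L = (85.43°) − (45.00° + 11.31°) = 29.12°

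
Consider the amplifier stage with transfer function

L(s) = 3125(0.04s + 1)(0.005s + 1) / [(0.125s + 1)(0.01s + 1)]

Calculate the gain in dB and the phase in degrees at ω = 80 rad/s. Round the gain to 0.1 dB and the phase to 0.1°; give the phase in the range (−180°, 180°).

58.9 dB, -28.5°

At ω = 80 rad/s:
zero (1 + j80·0.04) = 1 + j3.2 → |·| ≈ 3.3526, ∠ ≈ 72.65°
zero (1 + j80·0.005) = 1 + j0.4 → |·| ≈ 1.077, ∠ ≈ 21.80°
pole (1 + j80·0.125) = 1 + j10 → |·| ≈ 10.05, ∠ ≈ 84.29°
pole (1 + j80·0.01) = 1 + j0.8 → |·| ≈ 1.2806, ∠ ≈ 38.66°
|L| = 3125 · 3.3526 · 1.077 / (10.05 · 1.2806) ≈ 876.73
Gain = 20 log₁₀(876.73) ≈ 58.86 dB
∠L = (72.65° + 21.80°) − (84.29° + 38.66°) = -28.50°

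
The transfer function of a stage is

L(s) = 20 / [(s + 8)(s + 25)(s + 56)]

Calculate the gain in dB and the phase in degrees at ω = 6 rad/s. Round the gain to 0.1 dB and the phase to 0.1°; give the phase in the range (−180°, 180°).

-57.2 dB, -56.5°

At s = jω = j6:
pole (s+8): 8 + j6 → |·| = √(8²+6²) = √100 ≈ 10, ∠ = arctan(6/8) ≈ 36.87°
pole (s+25): 25 + j6 → |·| = √(25²+6²) = √661 ≈ 25.71, ∠ = arctan(6/25) ≈ 13.50°
pole (s+56): 56 + j6 → |·| = √(56²+6²) = √3172 ≈ 56.321, ∠ = arctan(6/56) ≈ 6.12°
|L| = 20 / 14480 ≈ 0.0013812
Gain = 20 log₁₀(0.0013812) ≈ -57.19 dB
∠L = 0.00° − 56.49° = -56.49°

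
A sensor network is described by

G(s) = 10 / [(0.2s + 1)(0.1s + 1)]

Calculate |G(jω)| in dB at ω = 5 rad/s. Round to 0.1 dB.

16.0 dB

At ω = 5 rad/s:
pole (1 + j5·0.2) = 1 + j1 → |·| ≈ 1.4142, ∠ ≈ 45.00°
pole (1 + j5·0.1) = 1 + j0.5 → |·| ≈ 1.118, ∠ ≈ 26.57°
|G| = 10 · 1 / (1.4142 · 1.118) ≈ 6.3248
Gain = 20 log₁₀(6.3248) ≈ 16.02 dB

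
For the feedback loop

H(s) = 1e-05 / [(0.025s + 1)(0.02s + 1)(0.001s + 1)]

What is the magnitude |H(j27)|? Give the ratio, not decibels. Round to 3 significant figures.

At ω = 27 rad/s:
pole (1 + j27·0.025) = 1 + j0.675 → |·| ≈ 1.2065, ∠ ≈ 34.02°
pole (1 + j27·0.02) = 1 + j0.54 → |·| ≈ 1.1365, ∠ ≈ 28.37°
pole (1 + j27·0.001) = 1 + j0.027 → |·| ≈ 1.0004, ∠ ≈ 1.55°
|H| = 1e-05 · 1 / (1.2065 · 1.1365 · 1.0004) ≈ 7.29e-06

7.29e-06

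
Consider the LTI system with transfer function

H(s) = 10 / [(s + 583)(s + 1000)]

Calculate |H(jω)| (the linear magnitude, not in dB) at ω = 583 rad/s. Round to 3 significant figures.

At s = jω = j583:
pole (s+583): 583 + j583 → |·| = √(583²+583²) = √679778 ≈ 824.49, ∠ = arctan(583/583) ≈ 45.00°
pole (s+1000): 1000 + j583 → |·| = √(1000²+583²) = √1339889 ≈ 1157.5, ∠ = arctan(583/1000) ≈ 30.24°
|H| = 10 / 9.5435e+05 ≈ 1.0478e-05

1.05e-05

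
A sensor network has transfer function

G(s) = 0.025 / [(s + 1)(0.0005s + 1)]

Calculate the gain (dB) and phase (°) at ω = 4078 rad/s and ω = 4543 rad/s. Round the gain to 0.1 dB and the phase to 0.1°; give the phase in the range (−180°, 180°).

At ω = 4078 rad/s:
pole (1 + j4078·1) = 1 + j4078 → |·| ≈ 4078, ∠ ≈ 89.99°
pole (1 + j4078·0.0005) = 1 + j2.039 → |·| ≈ 2.271, ∠ ≈ 63.87°
|G| = 0.025 · 1 / (4078 · 2.271) ≈ 2.6995e-06
Gain = 20 log₁₀(2.6995e-06) ≈ -111.37 dB
∠G = (0°) − (89.99° + 63.87°) = -153.86°

At ω = 4543 rad/s:
pole (1 + j4543·1) = 1 + j4543 → |·| ≈ 4543, ∠ ≈ 89.99°
pole (1 + j4543·0.0005) = 1 + j2.2715 → |·| ≈ 2.4819, ∠ ≈ 66.24°
|G| = 0.025 · 1 / (4543 · 2.4819) ≈ 2.2172e-06
Gain = 20 log₁₀(2.2172e-06) ≈ -113.08 dB
∠G = (0°) − (89.99° + 66.24°) = -156.23°

ω = 4078: -111.4 dB, -153.9°; ω = 4543: -113.1 dB, -156.2°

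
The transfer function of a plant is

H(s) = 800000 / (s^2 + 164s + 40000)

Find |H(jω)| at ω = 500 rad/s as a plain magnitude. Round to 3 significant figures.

At s = jω = j500:
quadratic: (j500)² + 164·j500 + 40000 = -210000 + j82000 → |·| ≈ 2.2544e+05, ∠ ≈ 158.67°
|H| = 800000 / 2.2544e+05 ≈ 3.5486

3.55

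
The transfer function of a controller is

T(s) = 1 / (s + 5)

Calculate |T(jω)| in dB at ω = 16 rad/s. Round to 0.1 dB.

-24.5 dB

At s = jω = j16:
pole (s+5): 5 + j16 → |·| = √(5²+16²) = √281 ≈ 16.763, ∠ = arctan(16/5) ≈ 72.65°
|T| = 1 / 16.763 ≈ 0.059655
Gain = 20 log₁₀(0.059655) ≈ -24.49 dB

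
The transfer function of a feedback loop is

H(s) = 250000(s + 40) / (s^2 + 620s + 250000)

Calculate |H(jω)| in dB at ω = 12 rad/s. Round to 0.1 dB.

At s = jω = j12:
zero (s+40): 40 + j12 → |·| = √(40²+12²) = √1744 ≈ 41.761, ∠ = arctan(12/40) ≈ 16.70°
quadratic: (j12)² + 620·j12 + 250000 = 249856 + j7440 → |·| ≈ 2.4997e+05, ∠ ≈ 1.71°
|H| = 250000 · 41.761 / 2.4997e+05 ≈ 41.766
Gain = 20 log₁₀(41.766) ≈ 32.42 dB

32.4 dB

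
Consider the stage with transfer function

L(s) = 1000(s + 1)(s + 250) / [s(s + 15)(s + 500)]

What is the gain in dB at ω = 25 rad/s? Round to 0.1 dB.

24.7 dB

At s = jω = j25:
zero (s+1): 1 + j25 → |·| = √(1²+25²) = √626 ≈ 25.02, ∠ = arctan(25/1) ≈ 87.71°
zero (s+250): 250 + j25 → |·| = √(250²+25²) = √63125 ≈ 251.25, ∠ = arctan(25/250) ≈ 5.71°
pole (s+15): 15 + j25 → |·| = √(15²+25²) = √850 ≈ 29.155, ∠ = arctan(25/15) ≈ 59.04°
pole (s+500): 500 + j25 → |·| = √(500²+25²) = √250625 ≈ 500.62, ∠ = arctan(25/500) ≈ 2.86°
pole at origin: |s| = 25, ∠ = 90.00° (in denominator)
|L| = 1000 · 6286.3 / 3.6489e+05 ≈ 17.228
Gain = 20 log₁₀(17.228) ≈ 24.72 dB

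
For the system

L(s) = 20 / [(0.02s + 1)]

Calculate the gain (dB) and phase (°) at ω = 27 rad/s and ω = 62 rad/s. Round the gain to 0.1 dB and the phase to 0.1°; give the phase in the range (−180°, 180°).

ω = 27: 24.9 dB, -28.4°; ω = 62: 22.0 dB, -51.1°

At ω = 27 rad/s:
pole (1 + j27·0.02) = 1 + j0.54 → |·| ≈ 1.1365, ∠ ≈ 28.37°
|L| = 20 · 1 / (1.1365) ≈ 17.598
Gain = 20 log₁₀(17.598) ≈ 24.91 dB
∠L = (0°) − (28.37°) = -28.37°

At ω = 62 rad/s:
pole (1 + j62·0.02) = 1 + j1.24 → |·| ≈ 1.593, ∠ ≈ 51.12°
|L| = 20 · 1 / (1.593) ≈ 12.555
Gain = 20 log₁₀(12.555) ≈ 21.98 dB
∠L = (0°) − (51.12°) = -51.12°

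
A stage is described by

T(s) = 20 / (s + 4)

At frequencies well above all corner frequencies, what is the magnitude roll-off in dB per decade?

Each pole contributes −20 dB/decade at high frequency; each zero contributes +20 dB/decade.
Net: 0 zero(s) − 1 pole(s) → -20 dB/decade.

-20 dB/decade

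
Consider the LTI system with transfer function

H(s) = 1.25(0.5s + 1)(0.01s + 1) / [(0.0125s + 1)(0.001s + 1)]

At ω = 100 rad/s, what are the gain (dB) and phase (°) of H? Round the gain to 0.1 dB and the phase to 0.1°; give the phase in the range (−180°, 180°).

At ω = 100 rad/s:
zero (1 + j100·0.5) = 1 + j50 → |·| ≈ 50.01, ∠ ≈ 88.85°
zero (1 + j100·0.01) = 1 + j1 → |·| ≈ 1.4142, ∠ ≈ 45.00°
pole (1 + j100·0.0125) = 1 + j1.25 → |·| ≈ 1.6008, ∠ ≈ 51.34°
pole (1 + j100·0.001) = 1 + j0.1 → |·| ≈ 1.005, ∠ ≈ 5.71°
|H| = 1.25 · 50.01 · 1.4142 / (1.6008 · 1.005) ≈ 54.951
Gain = 20 log₁₀(54.951) ≈ 34.80 dB
∠H = (88.85° + 45.00°) − (51.34° + 5.71°) = 76.80°

34.8 dB, 76.8°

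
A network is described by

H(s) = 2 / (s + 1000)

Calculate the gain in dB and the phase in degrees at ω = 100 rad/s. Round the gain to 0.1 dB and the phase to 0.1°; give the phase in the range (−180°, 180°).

-54.0 dB, -5.7°

At s = jω = j100:
pole (s+1000): 1000 + j100 → |·| = √(1000²+100²) = √1010000 ≈ 1005, ∠ = arctan(100/1000) ≈ 5.71°
|H| = 2 / 1005 ≈ 0.00199
Gain = 20 log₁₀(0.00199) ≈ -54.02 dB
∠H = 0.00° − 5.71° = -5.71°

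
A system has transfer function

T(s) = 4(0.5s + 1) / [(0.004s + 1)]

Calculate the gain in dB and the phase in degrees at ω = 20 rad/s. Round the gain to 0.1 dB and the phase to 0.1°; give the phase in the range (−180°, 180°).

At ω = 20 rad/s:
zero (1 + j20·0.5) = 1 + j10 → |·| ≈ 10.05, ∠ ≈ 84.29°
pole (1 + j20·0.004) = 1 + j0.08 → |·| ≈ 1.0032, ∠ ≈ 4.57°
|T| = 4 · 10.05 / (1.0032) ≈ 40.072
Gain = 20 log₁₀(40.072) ≈ 32.06 dB
∠T = (84.29°) − (4.57°) = 79.72°

32.1 dB, 79.7°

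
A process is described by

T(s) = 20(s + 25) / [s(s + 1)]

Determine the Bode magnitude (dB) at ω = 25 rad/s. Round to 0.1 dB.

1.1 dB

At s = jω = j25:
zero (s+25): 25 + j25 → |·| = √(25²+25²) = √1250 ≈ 35.355, ∠ = arctan(25/25) ≈ 45.00°
pole (s+1): 1 + j25 → |·| = √(1²+25²) = √626 ≈ 25.02, ∠ = arctan(25/1) ≈ 87.71°
pole at origin: |s| = 25, ∠ = 90.00° (in denominator)
|T| = 20 · 35.355 / 625.5 ≈ 1.1305
Gain = 20 log₁₀(1.1305) ≈ 1.07 dB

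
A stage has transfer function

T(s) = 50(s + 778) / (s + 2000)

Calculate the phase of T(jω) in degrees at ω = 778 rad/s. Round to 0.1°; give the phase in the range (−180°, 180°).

At s = jω = j778:
zero (s+778): 778 + j778 → |·| = √(778²+778²) = √1210568 ≈ 1100.3, ∠ = arctan(778/778) ≈ 45.00°
pole (s+2000): 2000 + j778 → |·| = √(2000²+778²) = √4605284 ≈ 2146, ∠ = arctan(778/2000) ≈ 21.26°
∠T = 45.00° − 21.26° = 23.74°

23.7°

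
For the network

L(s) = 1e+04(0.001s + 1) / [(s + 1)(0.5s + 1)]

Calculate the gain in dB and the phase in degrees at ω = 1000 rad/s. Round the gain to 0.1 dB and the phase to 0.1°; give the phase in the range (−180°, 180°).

-31.0 dB, -134.8°

At ω = 1000 rad/s:
zero (1 + j1000·0.001) = 1 + j1 → |·| ≈ 1.4142, ∠ ≈ 45.00°
pole (1 + j1000·1) = 1 + j1000 → |·| ≈ 1000, ∠ ≈ 89.94°
pole (1 + j1000·0.5) = 1 + j500 → |·| ≈ 500, ∠ ≈ 89.89°
|L| = 1e+04 · 1.4142 / (1000 · 500) ≈ 0.028284
Gain = 20 log₁₀(0.028284) ≈ -30.97 dB
∠L = (45.00°) − (89.94° + 89.89°) = -134.83°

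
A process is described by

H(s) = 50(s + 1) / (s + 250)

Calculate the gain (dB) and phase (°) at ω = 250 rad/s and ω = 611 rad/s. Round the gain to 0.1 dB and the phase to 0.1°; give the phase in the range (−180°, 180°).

At s = jω = j250:
zero (s+1): 1 + j250 → |·| = √(1²+250²) = √62501 ≈ 250, ∠ = arctan(250/1) ≈ 89.77°
pole (s+250): 250 + j250 → |·| = √(250²+250²) = √125000 ≈ 353.55, ∠ = arctan(250/250) ≈ 45.00°
|H| = 50 · 250 / 353.55 ≈ 35.356
Gain = 20 log₁₀(35.356) ≈ 30.97 dB
∠H = 89.77° − 45.00° = 44.77°

At s = jω = j611:
zero (s+1): 1 + j611 → |·| = √(1²+611²) = √373322 ≈ 611, ∠ = arctan(611/1) ≈ 89.91°
pole (s+250): 250 + j611 → |·| = √(250²+611²) = √435821 ≈ 660.17, ∠ = arctan(611/250) ≈ 67.75°
|H| = 50 · 611 / 660.17 ≈ 46.276
Gain = 20 log₁₀(46.276) ≈ 33.31 dB
∠H = 89.91° − 67.75° = 22.16°

ω = 250: 31.0 dB, 44.8°; ω = 611: 33.3 dB, 22.2°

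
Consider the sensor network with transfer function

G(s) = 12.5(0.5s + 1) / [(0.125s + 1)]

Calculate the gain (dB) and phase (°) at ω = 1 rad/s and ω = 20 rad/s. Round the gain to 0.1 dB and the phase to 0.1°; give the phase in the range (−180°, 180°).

ω = 1: 22.8 dB, 19.4°; ω = 20: 33.4 dB, 16.1°

At ω = 1 rad/s:
zero (1 + j1·0.5) = 1 + j0.5 → |·| ≈ 1.118, ∠ ≈ 26.57°
pole (1 + j1·0.125) = 1 + j0.125 → |·| ≈ 1.0078, ∠ ≈ 7.13°
|G| = 12.5 · 1.118 / (1.0078) ≈ 13.867
Gain = 20 log₁₀(13.867) ≈ 22.84 dB
∠G = (26.57°) − (7.13°) = 19.44°

At ω = 20 rad/s:
zero (1 + j20·0.5) = 1 + j10 → |·| ≈ 10.05, ∠ ≈ 84.29°
pole (1 + j20·0.125) = 1 + j2.5 → |·| ≈ 2.6926, ∠ ≈ 68.20°
|G| = 12.5 · 10.05 / (2.6926) ≈ 46.656
Gain = 20 log₁₀(46.656) ≈ 33.38 dB
∠G = (84.29°) − (68.20°) = 16.09°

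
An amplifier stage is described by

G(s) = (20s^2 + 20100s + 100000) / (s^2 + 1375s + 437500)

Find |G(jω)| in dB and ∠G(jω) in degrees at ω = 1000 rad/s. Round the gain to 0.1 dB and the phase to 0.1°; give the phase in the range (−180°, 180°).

Substitute s = j1000:
Numerator: 20(j1000)^2 + 20100(j1000) + 100000 = -19900000 + j20100000
Denominator: (j1000)^2 + 1375(j1000) + 437500 = -562500 + j1375000
|N| = √(19900000² + 20100000²) ≈ 2.8285e+07, ∠N ≈ 134.71°
|D| = √(562500² + 1375000²) ≈ 1.4856e+06, ∠D ≈ 112.25°
|G| = 2.8285e+07 / 1.4856e+06 ≈ 19.039
Gain = 20 log₁₀(19.039) ≈ 25.59 dB
∠G = 134.71° − 112.25° = 22.46°

25.6 dB, 22.5°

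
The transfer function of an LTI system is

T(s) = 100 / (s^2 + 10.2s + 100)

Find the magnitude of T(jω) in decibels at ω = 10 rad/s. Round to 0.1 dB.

At s = jω = j10:
quadratic: (j10)² + 10.2·j10 + 100 = 0 + j102 → |·| ≈ 102, ∠ ≈ 90.00°
|T| = 100 / 102 ≈ 0.98039
Gain = 20 log₁₀(0.98039) ≈ -0.17 dB

-0.2 dB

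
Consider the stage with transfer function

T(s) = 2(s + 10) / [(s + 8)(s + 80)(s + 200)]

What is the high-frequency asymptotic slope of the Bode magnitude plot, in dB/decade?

-40 dB/decade

Each pole contributes −20 dB/decade at high frequency; each zero contributes +20 dB/decade.
Net: 1 zero(s) − 3 pole(s) → -40 dB/decade.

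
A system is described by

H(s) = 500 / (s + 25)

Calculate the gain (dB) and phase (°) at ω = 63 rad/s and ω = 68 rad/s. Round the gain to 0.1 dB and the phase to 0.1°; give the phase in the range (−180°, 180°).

ω = 63: 17.4 dB, -68.4°; ω = 68: 16.8 dB, -69.8°

At s = jω = j63:
pole (s+25): 25 + j63 → |·| = √(25²+63²) = √4594 ≈ 67.779, ∠ = arctan(63/25) ≈ 68.36°
|H| = 500 / 67.779 ≈ 7.3769
Gain = 20 log₁₀(7.3769) ≈ 17.36 dB
∠H = 0.00° − 68.36° = -68.36°

At s = jω = j68:
pole (s+25): 25 + j68 → |·| = √(25²+68²) = √5249 ≈ 72.45, ∠ = arctan(68/25) ≈ 69.81°
|H| = 500 / 72.45 ≈ 6.9013
Gain = 20 log₁₀(6.9013) ≈ 16.78 dB
∠H = 0.00° − 69.81° = -69.81°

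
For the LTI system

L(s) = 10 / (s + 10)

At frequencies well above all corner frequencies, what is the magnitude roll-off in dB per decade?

Each pole contributes −20 dB/decade at high frequency; each zero contributes +20 dB/decade.
Net: 0 zero(s) − 1 pole(s) → -20 dB/decade.

-20 dB/decade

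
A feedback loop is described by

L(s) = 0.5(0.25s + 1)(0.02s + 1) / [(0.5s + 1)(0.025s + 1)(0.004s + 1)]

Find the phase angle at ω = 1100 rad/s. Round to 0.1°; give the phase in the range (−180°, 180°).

At ω = 1100 rad/s:
zero (1 + j1100·0.25) = 1 + j275 → |·| ≈ 275, ∠ ≈ 89.79°
zero (1 + j1100·0.02) = 1 + j22 → |·| ≈ 22.023, ∠ ≈ 87.40°
pole (1 + j1100·0.5) = 1 + j550 → |·| ≈ 550, ∠ ≈ 89.90°
pole (1 + j1100·0.025) = 1 + j27.5 → |·| ≈ 27.518, ∠ ≈ 87.92°
pole (1 + j1100·0.004) = 1 + j4.4 → |·| ≈ 4.5122, ∠ ≈ 77.20°
∠L = (89.79° + 87.40°) − (89.90° + 87.92° + 77.20°) = -77.83°

-77.8°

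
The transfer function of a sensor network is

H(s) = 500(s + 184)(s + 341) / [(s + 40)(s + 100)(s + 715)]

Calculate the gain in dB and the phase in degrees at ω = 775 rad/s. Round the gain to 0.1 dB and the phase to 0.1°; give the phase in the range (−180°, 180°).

At s = jω = j775:
zero (s+184): 184 + j775 → |·| = √(184²+775²) = √634481 ≈ 796.54, ∠ = arctan(775/184) ≈ 76.64°
zero (s+341): 341 + j775 → |·| = √(341²+775²) = √716906 ≈ 846.7, ∠ = arctan(775/341) ≈ 66.25°
pole (s+40): 40 + j775 → |·| = √(40²+775²) = √602225 ≈ 776.03, ∠ = arctan(775/40) ≈ 87.05°
pole (s+100): 100 + j775 → |·| = √(100²+775²) = √610625 ≈ 781.42, ∠ = arctan(775/100) ≈ 82.65°
pole (s+715): 715 + j775 → |·| = √(715²+775²) = √1111850 ≈ 1054.4, ∠ = arctan(775/715) ≈ 47.31°
|H| = 500 · 6.7443e+05 / 6.3939e+08 ≈ 0.5274
Gain = 20 log₁₀(0.5274) ≈ -5.56 dB
∠H = 142.89° − 217.01° = -74.12°

-5.6 dB, -74.1°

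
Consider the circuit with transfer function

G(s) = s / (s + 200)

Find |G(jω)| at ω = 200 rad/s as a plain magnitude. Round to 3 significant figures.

0.707

At s = jω = j200:
zero at origin: s = j200 → |·| = 200, ∠ = 90.00°
pole (s+200): 200 + j200 → |·| = √(200²+200²) = √80000 ≈ 282.84, ∠ = arctan(200/200) ≈ 45.00°
|G| = 1 · 200 / 282.84 ≈ 0.70711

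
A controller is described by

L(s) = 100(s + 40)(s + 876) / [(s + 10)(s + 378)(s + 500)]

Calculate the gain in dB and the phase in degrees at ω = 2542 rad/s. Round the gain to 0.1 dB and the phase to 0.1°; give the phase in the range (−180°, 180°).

-27.9 dB, -90.1°

At s = jω = j2542:
zero (s+40): 40 + j2542 → |·| = √(40²+2542²) = √6463364 ≈ 2542.3, ∠ = arctan(2542/40) ≈ 89.10°
zero (s+876): 876 + j2542 → |·| = √(876²+2542²) = √7229140 ≈ 2688.7, ∠ = arctan(2542/876) ≈ 70.99°
pole (s+10): 10 + j2542 → |·| = √(10²+2542²) = √6461864 ≈ 2542, ∠ = arctan(2542/10) ≈ 89.77°
pole (s+378): 378 + j2542 → |·| = √(378²+2542²) = √6604648 ≈ 2570, ∠ = arctan(2542/378) ≈ 81.54°
pole (s+500): 500 + j2542 → |·| = √(500²+2542²) = √6711764 ≈ 2590.7, ∠ = arctan(2542/500) ≈ 78.87°
|L| = 100 · 6.8355e+06 / 1.6925e+10 ≈ 0.040387
Gain = 20 log₁₀(0.040387) ≈ -27.88 dB
∠L = 160.09° − 250.18° = -90.09°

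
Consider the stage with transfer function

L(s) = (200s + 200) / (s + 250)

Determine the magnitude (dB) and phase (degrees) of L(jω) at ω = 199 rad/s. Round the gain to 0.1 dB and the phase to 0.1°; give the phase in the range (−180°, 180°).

Substitute s = j199:
Numerator: 200(j199) + 200 = 200 + j39800
Denominator: (j199) + 250 = 250 + j199
|N| = √(200² + 39800²) ≈ 39801, ∠N ≈ 89.71°
|D| = √(250² + 199²) ≈ 319.53, ∠D ≈ 38.52°
|L| = 39801 / 319.53 ≈ 124.56
Gain = 20 log₁₀(124.56) ≈ 41.91 dB
∠L = 89.71° − 38.52° = 51.19°

41.9 dB, 51.2°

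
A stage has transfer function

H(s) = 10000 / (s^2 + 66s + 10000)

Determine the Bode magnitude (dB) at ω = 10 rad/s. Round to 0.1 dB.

At s = jω = j10:
quadratic: (j10)² + 66·j10 + 10000 = 9900 + j660 → |·| ≈ 9922, ∠ ≈ 3.81°
|H| = 10000 / 9922 ≈ 1.0079
Gain = 20 log₁₀(1.0079) ≈ 0.07 dB

0.1 dB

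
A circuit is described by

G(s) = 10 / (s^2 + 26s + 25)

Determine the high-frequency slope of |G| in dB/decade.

-40 dB/decade

Each pole contributes −20 dB/decade at high frequency; each zero contributes +20 dB/decade.
Net: 0 zero(s) − 2 pole(s) → -40 dB/decade.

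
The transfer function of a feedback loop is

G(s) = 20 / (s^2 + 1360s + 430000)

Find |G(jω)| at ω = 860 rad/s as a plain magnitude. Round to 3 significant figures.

1.65e-05

Substitute s = j860:
Numerator: 20 = 20 + j0
Denominator: (j860)^2 + 1360(j860) + 430000 = -309600 + j1169600
|N| = √(20² + 0²) ≈ 20, ∠N ≈ 0.00°
|D| = √(309600² + 1169600²) ≈ 1.2099e+06, ∠D ≈ 104.83°
|G| = 20 / 1.2099e+06 ≈ 1.653e-05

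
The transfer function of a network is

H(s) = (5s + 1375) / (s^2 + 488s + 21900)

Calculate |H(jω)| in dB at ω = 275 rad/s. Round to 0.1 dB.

-37.4 dB

Substitute s = j275:
Numerator: 5(j275) + 1375 = 1375 + j1375
Denominator: (j275)^2 + 488(j275) + 21900 = -53725 + j134200
|N| = √(1375² + 1375²) ≈ 1944.5, ∠N ≈ 45.00°
|D| = √(53725² + 134200²) ≈ 1.4455e+05, ∠D ≈ 111.82°
|H| = 1944.5 / 1.4455e+05 ≈ 0.013452
Gain = 20 log₁₀(0.013452) ≈ -37.42 dB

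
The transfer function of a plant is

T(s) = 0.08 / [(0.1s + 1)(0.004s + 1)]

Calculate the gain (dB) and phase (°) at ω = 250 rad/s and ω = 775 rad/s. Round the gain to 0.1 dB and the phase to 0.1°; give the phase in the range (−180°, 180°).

ω = 250: -52.9 dB, -132.7°; ω = 775: -70.0 dB, -161.4°

At ω = 250 rad/s:
pole (1 + j250·0.1) = 1 + j25 → |·| ≈ 25.02, ∠ ≈ 87.71°
pole (1 + j250·0.004) = 1 + j1 → |·| ≈ 1.4142, ∠ ≈ 45.00°
|T| = 0.08 · 1 / (25.02 · 1.4142) ≈ 0.002261
Gain = 20 log₁₀(0.002261) ≈ -52.91 dB
∠T = (0°) − (87.71° + 45.00°) = -132.71°

At ω = 775 rad/s:
pole (1 + j775·0.1) = 1 + j77.5 → |·| ≈ 77.506, ∠ ≈ 89.26°
pole (1 + j775·0.004) = 1 + j3.1 → |·| ≈ 3.2573, ∠ ≈ 72.12°
|T| = 0.08 · 1 / (77.506 · 3.2573) ≈ 0.00031688
Gain = 20 log₁₀(0.00031688) ≈ -69.98 dB
∠T = (0°) − (89.26° + 72.12°) = -161.38°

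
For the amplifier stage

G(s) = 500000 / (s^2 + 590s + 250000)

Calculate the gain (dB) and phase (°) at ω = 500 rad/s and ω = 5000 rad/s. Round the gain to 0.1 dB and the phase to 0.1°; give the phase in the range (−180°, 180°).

At s = jω = j500:
quadratic: (j500)² + 590·j500 + 250000 = 0 + j295000 → |·| ≈ 2.95e+05, ∠ ≈ 90.00°
|G| = 500000 / 2.95e+05 ≈ 1.6949
Gain = 20 log₁₀(1.6949) ≈ 4.58 dB
∠G = 0.00° − 90.00° = -90.00°

At s = jω = j5000:
quadratic: (j5000)² + 590·j5000 + 250000 = -24750000 + j2950000 → |·| ≈ 2.4925e+07, ∠ ≈ 173.20°
|G| = 500000 / 2.4925e+07 ≈ 0.02006
Gain = 20 log₁₀(0.02006) ≈ -33.95 dB
∠G = 0.00° − 173.20° = -173.20°

ω = 500: 4.6 dB, -90.0°; ω = 5000: -34.0 dB, -173.2°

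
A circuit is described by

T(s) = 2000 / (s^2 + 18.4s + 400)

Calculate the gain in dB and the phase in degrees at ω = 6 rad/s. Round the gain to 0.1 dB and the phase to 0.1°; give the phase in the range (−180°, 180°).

14.4 dB, -16.9°

At s = jω = j6:
quadratic: (j6)² + 18.4·j6 + 400 = 364 + j110.4 → |·| ≈ 380.37, ∠ ≈ 16.87°
|T| = 2000 / 380.37 ≈ 5.258
Gain = 20 log₁₀(5.258) ≈ 14.42 dB
∠T = 0.00° − 16.87° = -16.87°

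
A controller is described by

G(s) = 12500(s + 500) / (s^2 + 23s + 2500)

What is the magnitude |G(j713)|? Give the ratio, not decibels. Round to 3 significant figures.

21.5

At s = jω = j713:
zero (s+500): 500 + j713 → |·| = √(500²+713²) = √758369 ≈ 870.84, ∠ = arctan(713/500) ≈ 54.96°
quadratic: (j713)² + 23·j713 + 2500 = -505869 + j16399 → |·| ≈ 5.0613e+05, ∠ ≈ 178.14°
|G| = 12500 · 870.84 / 5.0613e+05 ≈ 21.507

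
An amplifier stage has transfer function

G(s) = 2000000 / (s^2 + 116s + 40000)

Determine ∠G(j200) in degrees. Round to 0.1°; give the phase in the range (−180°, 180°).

At s = jω = j200:
quadratic: (j200)² + 116·j200 + 40000 = 0 + j23200 → |·| ≈ 23200, ∠ ≈ 90.00°
∠G = 0.00° − 90.00° = -90.00°

-90.0°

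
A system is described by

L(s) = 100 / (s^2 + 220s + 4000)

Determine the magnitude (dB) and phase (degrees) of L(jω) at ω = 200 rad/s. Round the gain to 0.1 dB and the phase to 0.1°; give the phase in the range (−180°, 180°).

Substitute s = j200:
Numerator: 100 = 100 + j0
Denominator: (j200)^2 + 220(j200) + 4000 = -36000 + j44000
|N| = √(100² + 0²) ≈ 100, ∠N ≈ 0.00°
|D| = √(36000² + 44000²) ≈ 56851, ∠D ≈ 129.29°
|L| = 100 / 56851 ≈ 0.001759
Gain = 20 log₁₀(0.001759) ≈ -55.09 dB
∠L = 0.00° − 129.29° = -129.29°

-55.1 dB, -129.3°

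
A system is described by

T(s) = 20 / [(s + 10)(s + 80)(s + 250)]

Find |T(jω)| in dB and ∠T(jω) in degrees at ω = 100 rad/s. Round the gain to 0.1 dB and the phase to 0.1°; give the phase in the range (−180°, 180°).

At s = jω = j100:
pole (s+10): 10 + j100 → |·| = √(10²+100²) = √10100 ≈ 100.5, ∠ = arctan(100/10) ≈ 84.29°
pole (s+80): 80 + j100 → |·| = √(80²+100²) = √16400 ≈ 128.06, ∠ = arctan(100/80) ≈ 51.34°
pole (s+250): 250 + j100 → |·| = √(250²+100²) = √72500 ≈ 269.26, ∠ = arctan(100/250) ≈ 21.80°
|T| = 20 / 3.4654e+06 ≈ 5.7713e-06
Gain = 20 log₁₀(5.7713e-06) ≈ -104.77 dB
∠T = 0.00° − 157.43° = -157.43°

-104.8 dB, -157.4°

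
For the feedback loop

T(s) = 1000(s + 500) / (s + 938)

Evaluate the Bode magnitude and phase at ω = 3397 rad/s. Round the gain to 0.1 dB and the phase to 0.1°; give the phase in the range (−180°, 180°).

59.8 dB, 7.1°

At s = jω = j3397:
zero (s+500): 500 + j3397 → |·| = √(500²+3397²) = √11789609 ≈ 3433.6, ∠ = arctan(3397/500) ≈ 81.63°
pole (s+938): 938 + j3397 → |·| = √(938²+3397²) = √12419453 ≈ 3524.1, ∠ = arctan(3397/938) ≈ 74.56°
|T| = 1000 · 3433.6 / 3524.1 ≈ 974.32
Gain = 20 log₁₀(974.32) ≈ 59.77 dB
∠T = 81.63° − 74.56° = 7.07°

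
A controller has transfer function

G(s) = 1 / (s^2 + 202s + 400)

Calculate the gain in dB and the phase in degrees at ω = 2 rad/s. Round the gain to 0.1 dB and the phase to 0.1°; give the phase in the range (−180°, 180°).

-55.1 dB, -45.6°

Substitute s = j2:
Numerator: 1 = 1 + j0
Denominator: (j2)^2 + 202(j2) + 400 = 396 + j404
|N| = √(1² + 0²) ≈ 1, ∠N ≈ 0.00°
|D| = √(396² + 404²) ≈ 565.71, ∠D ≈ 45.57°
|G| = 1 / 565.71 ≈ 0.0017677
Gain = 20 log₁₀(0.0017677) ≈ -55.05 dB
∠G = 0.00° − 45.57° = -45.57°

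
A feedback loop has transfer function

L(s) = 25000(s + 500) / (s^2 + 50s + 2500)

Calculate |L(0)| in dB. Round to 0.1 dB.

74.0 dB

L(0) = 25000·500 / 2500 = 5000
20 log₁₀(5000) ≈ 73.98 dB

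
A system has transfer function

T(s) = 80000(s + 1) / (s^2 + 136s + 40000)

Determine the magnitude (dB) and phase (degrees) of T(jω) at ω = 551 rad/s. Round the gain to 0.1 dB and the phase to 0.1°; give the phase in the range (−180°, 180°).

44.1 dB, -74.2°

At s = jω = j551:
zero (s+1): 1 + j551 → |·| = √(1²+551²) = √303602 ≈ 551, ∠ = arctan(551/1) ≈ 89.90°
quadratic: (j551)² + 136·j551 + 40000 = -263601 + j74936 → |·| ≈ 2.7405e+05, ∠ ≈ 164.13°
|T| = 80000 · 551 / 2.7405e+05 ≈ 160.85
Gain = 20 log₁₀(160.85) ≈ 44.13 dB
∠T = 89.90° − 164.13° = -74.23°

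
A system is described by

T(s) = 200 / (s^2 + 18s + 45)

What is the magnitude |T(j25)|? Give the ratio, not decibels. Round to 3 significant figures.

Substitute s = j25:
Numerator: 200 = 200 + j0
Denominator: (j25)^2 + 18(j25) + 45 = -580 + j450
|N| = √(200² + 0²) ≈ 200, ∠N ≈ 0.00°
|D| = √(580² + 450²) ≈ 734.1, ∠D ≈ 142.19°
|T| = 200 / 734.1 ≈ 0.27244

0.272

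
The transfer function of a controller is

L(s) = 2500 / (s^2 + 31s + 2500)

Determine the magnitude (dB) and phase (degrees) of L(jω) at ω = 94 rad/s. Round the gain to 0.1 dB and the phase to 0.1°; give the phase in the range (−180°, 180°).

At s = jω = j94:
quadratic: (j94)² + 31·j94 + 2500 = -6336 + j2914 → |·| ≈ 6974, ∠ ≈ 155.30°
|L| = 2500 / 6974 ≈ 0.35847
Gain = 20 log₁₀(0.35847) ≈ -8.91 dB
∠L = 0.00° − 155.30° = -155.30°

-8.9 dB, -155.3°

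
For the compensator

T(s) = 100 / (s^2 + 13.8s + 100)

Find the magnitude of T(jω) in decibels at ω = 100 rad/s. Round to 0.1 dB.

-40.0 dB

At s = jω = j100:
quadratic: (j100)² + 13.8·j100 + 100 = -9900 + j1380 → |·| ≈ 9995.7, ∠ ≈ 172.06°
|T| = 100 / 9995.7 ≈ 0.010004
Gain = 20 log₁₀(0.010004) ≈ -40.00 dB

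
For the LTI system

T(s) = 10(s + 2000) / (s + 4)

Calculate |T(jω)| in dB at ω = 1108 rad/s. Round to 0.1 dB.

26.3 dB

At s = jω = j1108:
zero (s+2000): 2000 + j1108 → |·| = √(2000²+1108²) = √5227664 ≈ 2286.4, ∠ = arctan(1108/2000) ≈ 28.99°
pole (s+4): 4 + j1108 → |·| = √(4²+1108²) = √1227680 ≈ 1108, ∠ = arctan(1108/4) ≈ 89.79°
|T| = 10 · 2286.4 / 1108 ≈ 20.635
Gain = 20 log₁₀(20.635) ≈ 26.29 dB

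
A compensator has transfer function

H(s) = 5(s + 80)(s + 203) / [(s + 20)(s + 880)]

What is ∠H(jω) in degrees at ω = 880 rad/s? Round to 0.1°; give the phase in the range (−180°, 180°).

28.1°

At s = jω = j880:
zero (s+80): 80 + j880 → |·| = √(80²+880²) = √780800 ≈ 883.63, ∠ = arctan(880/80) ≈ 84.81°
zero (s+203): 203 + j880 → |·| = √(203²+880²) = √815609 ≈ 903.11, ∠ = arctan(880/203) ≈ 77.01°
pole (s+20): 20 + j880 → |·| = √(20²+880²) = √774800 ≈ 880.23, ∠ = arctan(880/20) ≈ 88.70°
pole (s+880): 880 + j880 → |·| = √(880²+880²) = √1548800 ≈ 1244.5, ∠ = arctan(880/880) ≈ 45.00°
∠H = 161.82° − 133.70° = 28.12°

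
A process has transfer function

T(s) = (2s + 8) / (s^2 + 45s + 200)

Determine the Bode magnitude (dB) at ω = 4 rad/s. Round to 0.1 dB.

-27.1 dB

Substitute s = j4:
Numerator: 2(j4) + 8 = 8 + j8
Denominator: (j4)^2 + 45(j4) + 200 = 184 + j180
|N| = √(8² + 8²) ≈ 11.314, ∠N ≈ 45.00°
|D| = √(184² + 180²) ≈ 257.4, ∠D ≈ 44.37°
|T| = 11.314 / 257.4 ≈ 0.043955
Gain = 20 log₁₀(0.043955) ≈ -27.14 dB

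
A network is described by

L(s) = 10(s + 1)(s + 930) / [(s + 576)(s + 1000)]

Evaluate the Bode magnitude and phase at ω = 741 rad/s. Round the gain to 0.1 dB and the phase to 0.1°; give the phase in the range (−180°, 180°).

At s = jω = j741:
zero (s+1): 1 + j741 → |·| = √(1²+741²) = √549082 ≈ 741, ∠ = arctan(741/1) ≈ 89.92°
zero (s+930): 930 + j741 → |·| = √(930²+741²) = √1413981 ≈ 1189.1, ∠ = arctan(741/930) ≈ 38.55°
pole (s+576): 576 + j741 → |·| = √(576²+741²) = √880857 ≈ 938.54, ∠ = arctan(741/576) ≈ 52.14°
pole (s+1000): 1000 + j741 → |·| = √(1000²+741²) = √1549081 ≈ 1244.6, ∠ = arctan(741/1000) ≈ 36.54°
|L| = 10 · 8.8112e+05 / 1.1681e+06 ≈ 7.5432
Gain = 20 log₁₀(7.5432) ≈ 17.55 dB
∠L = 128.47° − 88.68° = 39.79°

17.6 dB, 39.8°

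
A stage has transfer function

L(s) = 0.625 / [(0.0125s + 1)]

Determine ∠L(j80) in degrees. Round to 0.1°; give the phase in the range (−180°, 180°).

At ω = 80 rad/s:
pole (1 + j80·0.0125) = 1 + j1 → |·| ≈ 1.4142, ∠ ≈ 45.00°
∠L = (0°) − (45.00°) = -45.00°

-45.0°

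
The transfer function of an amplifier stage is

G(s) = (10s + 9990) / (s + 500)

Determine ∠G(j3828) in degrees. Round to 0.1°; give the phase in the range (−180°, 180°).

-7.2°

Substitute s = j3828:
Numerator: 10(j3828) + 9990 = 9990 + j38280
Denominator: (j3828) + 500 = 500 + j3828
|N| = √(9990² + 38280²) ≈ 39562, ∠N ≈ 75.37°
|D| = √(500² + 3828²) ≈ 3860.5, ∠D ≈ 82.56°
∠G = 75.37° − 82.56° = -7.19°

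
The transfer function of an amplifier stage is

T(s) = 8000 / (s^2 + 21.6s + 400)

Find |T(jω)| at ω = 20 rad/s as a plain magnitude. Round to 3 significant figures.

18.5

At s = jω = j20:
quadratic: (j20)² + 21.6·j20 + 400 = 0 + j432 → |·| ≈ 432, ∠ ≈ 90.00°
|T| = 8000 / 432 ≈ 18.519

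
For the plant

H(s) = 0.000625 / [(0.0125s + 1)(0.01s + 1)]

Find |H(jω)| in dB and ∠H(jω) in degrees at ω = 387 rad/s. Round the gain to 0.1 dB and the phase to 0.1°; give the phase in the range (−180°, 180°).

-90.0 dB, -153.8°

At ω = 387 rad/s:
pole (1 + j387·0.0125) = 1 + j4.8375 → |·| ≈ 4.9398, ∠ ≈ 78.32°
pole (1 + j387·0.01) = 1 + j3.87 → |·| ≈ 3.9971, ∠ ≈ 75.51°
|H| = 0.000625 · 1 / (4.9398 · 3.9971) ≈ 3.1654e-05
Gain = 20 log₁₀(3.1654e-05) ≈ -89.99 dB
∠H = (0°) − (78.32° + 75.51°) = -153.83°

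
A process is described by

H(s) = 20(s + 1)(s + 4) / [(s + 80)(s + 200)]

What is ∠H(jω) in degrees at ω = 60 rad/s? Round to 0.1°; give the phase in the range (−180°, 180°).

At s = jω = j60:
zero (s+1): 1 + j60 → |·| = √(1²+60²) = √3601 ≈ 60.008, ∠ = arctan(60/1) ≈ 89.05°
zero (s+4): 4 + j60 → |·| = √(4²+60²) = √3616 ≈ 60.133, ∠ = arctan(60/4) ≈ 86.19°
pole (s+80): 80 + j60 → |·| = √(80²+60²) = √10000 ≈ 100, ∠ = arctan(60/80) ≈ 36.87°
pole (s+200): 200 + j60 → |·| = √(200²+60²) = √43600 ≈ 208.81, ∠ = arctan(60/200) ≈ 16.70°
∠H = 175.24° − 53.57° = 121.67°

121.7°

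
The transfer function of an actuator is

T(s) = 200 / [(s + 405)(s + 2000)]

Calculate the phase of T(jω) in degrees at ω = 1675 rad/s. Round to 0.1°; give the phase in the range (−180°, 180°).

At s = jω = j1675:
pole (s+405): 405 + j1675 → |·| = √(405²+1675²) = √2969650 ≈ 1723.3, ∠ = arctan(1675/405) ≈ 76.41°
pole (s+2000): 2000 + j1675 → |·| = √(2000²+1675²) = √6805625 ≈ 2608.8, ∠ = arctan(1675/2000) ≈ 39.95°
∠T = 0.00° − 116.36° = -116.36°

-116.4°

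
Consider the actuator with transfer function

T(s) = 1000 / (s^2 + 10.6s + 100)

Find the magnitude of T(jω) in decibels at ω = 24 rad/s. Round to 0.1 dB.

At s = jω = j24:
quadratic: (j24)² + 10.6·j24 + 100 = -476 + j254.4 → |·| ≈ 539.72, ∠ ≈ 151.88°
|T| = 1000 / 539.72 ≈ 1.8528
Gain = 20 log₁₀(1.8528) ≈ 5.36 dB

5.4 dB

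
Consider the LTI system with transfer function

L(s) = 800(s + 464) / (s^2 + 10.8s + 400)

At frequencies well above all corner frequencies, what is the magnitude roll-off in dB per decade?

-20 dB/decade

Each pole contributes −20 dB/decade at high frequency; each zero contributes +20 dB/decade.
Net: 1 zero(s) − 2 pole(s) → -20 dB/decade.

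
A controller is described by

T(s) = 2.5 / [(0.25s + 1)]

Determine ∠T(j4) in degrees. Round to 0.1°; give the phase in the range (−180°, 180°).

-45.0°

At ω = 4 rad/s:
pole (1 + j4·0.25) = 1 + j1 → |·| ≈ 1.4142, ∠ ≈ 45.00°
∠T = (0°) − (45.00°) = -45.00°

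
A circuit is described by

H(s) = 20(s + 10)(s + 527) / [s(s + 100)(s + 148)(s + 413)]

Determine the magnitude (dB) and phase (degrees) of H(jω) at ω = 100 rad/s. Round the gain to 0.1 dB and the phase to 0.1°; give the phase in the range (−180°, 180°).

At s = jω = j100:
zero (s+10): 10 + j100 → |·| = √(10²+100²) = √10100 ≈ 100.5, ∠ = arctan(100/10) ≈ 84.29°
zero (s+527): 527 + j100 → |·| = √(527²+100²) = √287729 ≈ 536.4, ∠ = arctan(100/527) ≈ 10.74°
pole (s+100): 100 + j100 → |·| = √(100²+100²) = √20000 ≈ 141.42, ∠ = arctan(100/100) ≈ 45.00°
pole (s+148): 148 + j100 → |·| = √(148²+100²) = √31904 ≈ 178.62, ∠ = arctan(100/148) ≈ 34.05°
pole (s+413): 413 + j100 → |·| = √(413²+100²) = √180569 ≈ 424.93, ∠ = arctan(100/413) ≈ 13.61°
pole at origin: |s| = 100, ∠ = 90.00° (in denominator)
|H| = 20 · 53908 / 1.0734e+09 ≈ 0.0010044
Gain = 20 log₁₀(0.0010044) ≈ -59.96 dB
∠H = 95.03° − 182.66° = -87.63°

-60.0 dB, -87.6°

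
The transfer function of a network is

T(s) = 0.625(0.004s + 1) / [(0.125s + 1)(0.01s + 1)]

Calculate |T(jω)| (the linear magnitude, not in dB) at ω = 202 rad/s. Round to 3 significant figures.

0.0141

At ω = 202 rad/s:
zero (1 + j202·0.004) = 1 + j0.808 → |·| ≈ 1.2856, ∠ ≈ 38.94°
pole (1 + j202·0.125) = 1 + j25.25 → |·| ≈ 25.27, ∠ ≈ 87.73°
pole (1 + j202·0.01) = 1 + j2.02 → |·| ≈ 2.254, ∠ ≈ 63.66°
|T| = 0.625 · 1.2856 / (25.27 · 2.254) ≈ 0.014107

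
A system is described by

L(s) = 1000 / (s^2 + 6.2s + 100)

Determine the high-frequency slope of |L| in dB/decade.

Each pole contributes −20 dB/decade at high frequency; each zero contributes +20 dB/decade.
Net: 0 zero(s) − 2 pole(s) → -40 dB/decade.

-40 dB/decade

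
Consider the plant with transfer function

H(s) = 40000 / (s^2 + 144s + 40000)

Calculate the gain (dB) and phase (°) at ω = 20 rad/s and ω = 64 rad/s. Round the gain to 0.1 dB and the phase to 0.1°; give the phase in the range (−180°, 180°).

ω = 20: 0.1 dB, -4.2°; ω = 64: 0.7 dB, -14.4°

At s = jω = j20:
quadratic: (j20)² + 144·j20 + 40000 = 39600 + j2880 → |·| ≈ 39705, ∠ ≈ 4.16°
|H| = 40000 / 39705 ≈ 1.0074
Gain = 20 log₁₀(1.0074) ≈ 0.06 dB
∠H = 0.00° − 4.16° = -4.16°

At s = jω = j64:
quadratic: (j64)² + 144·j64 + 40000 = 35904 + j9216 → |·| ≈ 37068, ∠ ≈ 14.40°
|H| = 40000 / 37068 ≈ 1.0791
Gain = 20 log₁₀(1.0791) ≈ 0.66 dB
∠H = 0.00° − 14.40° = -14.40°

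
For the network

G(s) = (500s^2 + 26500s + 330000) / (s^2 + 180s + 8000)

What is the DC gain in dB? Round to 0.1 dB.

G(0) = 330000 / 8000 = 41.25
20 log₁₀(41.25) ≈ 32.31 dB

32.3 dB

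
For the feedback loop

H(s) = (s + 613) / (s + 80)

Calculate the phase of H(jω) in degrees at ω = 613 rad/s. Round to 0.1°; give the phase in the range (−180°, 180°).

-37.6°

Substitute s = j613:
Numerator: (j613) + 613 = 613 + j613
Denominator: (j613) + 80 = 80 + j613
|N| = √(613² + 613²) ≈ 866.91, ∠N ≈ 45.00°
|D| = √(80² + 613²) ≈ 618.2, ∠D ≈ 82.56°
∠H = 45.00° − 82.56° = -37.56°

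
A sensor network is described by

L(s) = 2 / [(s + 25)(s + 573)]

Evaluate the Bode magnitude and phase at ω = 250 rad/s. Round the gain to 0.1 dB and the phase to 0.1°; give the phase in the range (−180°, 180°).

At s = jω = j250:
pole (s+25): 25 + j250 → |·| = √(25²+250²) = √63125 ≈ 251.25, ∠ = arctan(250/25) ≈ 84.29°
pole (s+573): 573 + j250 → |·| = √(573²+250²) = √390829 ≈ 625.16, ∠ = arctan(250/573) ≈ 23.57°
|L| = 2 / 1.5707e+05 ≈ 1.2733e-05
Gain = 20 log₁₀(1.2733e-05) ≈ -97.90 dB
∠L = 0.00° − 107.86° = -107.86°

-97.9 dB, -107.9°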